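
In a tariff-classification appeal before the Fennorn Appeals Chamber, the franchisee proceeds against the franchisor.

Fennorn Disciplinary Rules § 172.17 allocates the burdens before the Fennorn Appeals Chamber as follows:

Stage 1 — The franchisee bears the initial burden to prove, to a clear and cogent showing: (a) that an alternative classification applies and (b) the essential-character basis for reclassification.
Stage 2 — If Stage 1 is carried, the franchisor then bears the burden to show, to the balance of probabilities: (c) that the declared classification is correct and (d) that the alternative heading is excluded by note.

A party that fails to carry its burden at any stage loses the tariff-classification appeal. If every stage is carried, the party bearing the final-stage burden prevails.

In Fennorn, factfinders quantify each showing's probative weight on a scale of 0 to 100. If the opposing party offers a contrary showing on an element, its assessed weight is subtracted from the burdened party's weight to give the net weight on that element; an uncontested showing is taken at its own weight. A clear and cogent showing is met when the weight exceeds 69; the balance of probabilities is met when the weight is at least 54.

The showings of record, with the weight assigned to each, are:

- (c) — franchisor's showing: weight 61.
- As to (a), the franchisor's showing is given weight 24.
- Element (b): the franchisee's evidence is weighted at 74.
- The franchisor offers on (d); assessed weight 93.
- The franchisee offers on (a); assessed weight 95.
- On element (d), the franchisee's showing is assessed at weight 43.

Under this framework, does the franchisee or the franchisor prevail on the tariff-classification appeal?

Stage 1 — burden on franchisee; standard: a clear and cogent showing (weight exceeds 69).
    (a): 95 − 24 = 71 > 69 [met]
    (b): 74 > 69 [met]
  All elements met. The burden passes to the franchisor.
Stage 2 — burden on franchisor; standard: the balance of probabilities (weight is at least 54).
    (c): 61 ≥ 54 [met]
    (d): 93 − 43 = 50 < 54 [not met]
  Not every element is met, so the franchisor fails to carry Stage 2.
So the franchisee prevails.

franchisee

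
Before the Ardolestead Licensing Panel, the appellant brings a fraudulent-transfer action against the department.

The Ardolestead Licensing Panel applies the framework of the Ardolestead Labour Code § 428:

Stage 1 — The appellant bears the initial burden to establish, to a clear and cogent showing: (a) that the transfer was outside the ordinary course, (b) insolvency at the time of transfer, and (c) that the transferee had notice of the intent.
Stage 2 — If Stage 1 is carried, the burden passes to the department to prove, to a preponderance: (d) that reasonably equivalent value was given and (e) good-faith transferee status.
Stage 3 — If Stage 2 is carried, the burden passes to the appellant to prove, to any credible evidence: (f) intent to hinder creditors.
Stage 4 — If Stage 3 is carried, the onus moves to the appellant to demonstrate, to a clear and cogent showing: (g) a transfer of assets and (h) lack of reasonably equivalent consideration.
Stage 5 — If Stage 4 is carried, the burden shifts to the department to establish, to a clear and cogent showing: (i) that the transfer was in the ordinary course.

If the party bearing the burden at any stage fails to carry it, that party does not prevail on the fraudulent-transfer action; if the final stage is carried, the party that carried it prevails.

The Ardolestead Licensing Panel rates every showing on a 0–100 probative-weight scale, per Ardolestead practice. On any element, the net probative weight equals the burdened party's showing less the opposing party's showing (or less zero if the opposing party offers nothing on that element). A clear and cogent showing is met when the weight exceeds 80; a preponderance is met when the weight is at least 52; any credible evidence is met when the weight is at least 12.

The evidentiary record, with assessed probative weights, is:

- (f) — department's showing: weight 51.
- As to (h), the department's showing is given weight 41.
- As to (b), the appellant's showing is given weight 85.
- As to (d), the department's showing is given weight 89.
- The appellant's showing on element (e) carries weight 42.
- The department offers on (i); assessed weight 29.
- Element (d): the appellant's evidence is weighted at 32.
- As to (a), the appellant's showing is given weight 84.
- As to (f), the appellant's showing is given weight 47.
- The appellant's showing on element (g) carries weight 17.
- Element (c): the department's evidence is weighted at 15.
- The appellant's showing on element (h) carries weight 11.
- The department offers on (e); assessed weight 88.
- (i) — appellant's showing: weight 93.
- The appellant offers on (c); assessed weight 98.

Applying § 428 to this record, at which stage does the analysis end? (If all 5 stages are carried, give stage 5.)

stage 2

At Stage 1 the appellant must meet a clear and cogent showing (weight exceeds 80): on (a) the weight is 84, > 80, so (a) meets the standard; on (b) the weight is 85, which does exceed 80, so (b) meets the standard; on (c) the weight is 98 less the opposing 15 gives net 83, > 80, so (c) meets the standard.
  Stage 1 carried; the burden shifts to the department.
At Stage 2 the department must meet a preponderance (weight is at least 52): on (d) the weight is 89 less the opposing 32 gives net 57, which does reach 52, so (d) meets the standard; on (e) the weight is 88 less the opposing 42 gives net 46, which does not reach 52, so (e) does not meet the standard.
  Not every element is met, so the department fails to carry Stage 2.
The appellant prevails.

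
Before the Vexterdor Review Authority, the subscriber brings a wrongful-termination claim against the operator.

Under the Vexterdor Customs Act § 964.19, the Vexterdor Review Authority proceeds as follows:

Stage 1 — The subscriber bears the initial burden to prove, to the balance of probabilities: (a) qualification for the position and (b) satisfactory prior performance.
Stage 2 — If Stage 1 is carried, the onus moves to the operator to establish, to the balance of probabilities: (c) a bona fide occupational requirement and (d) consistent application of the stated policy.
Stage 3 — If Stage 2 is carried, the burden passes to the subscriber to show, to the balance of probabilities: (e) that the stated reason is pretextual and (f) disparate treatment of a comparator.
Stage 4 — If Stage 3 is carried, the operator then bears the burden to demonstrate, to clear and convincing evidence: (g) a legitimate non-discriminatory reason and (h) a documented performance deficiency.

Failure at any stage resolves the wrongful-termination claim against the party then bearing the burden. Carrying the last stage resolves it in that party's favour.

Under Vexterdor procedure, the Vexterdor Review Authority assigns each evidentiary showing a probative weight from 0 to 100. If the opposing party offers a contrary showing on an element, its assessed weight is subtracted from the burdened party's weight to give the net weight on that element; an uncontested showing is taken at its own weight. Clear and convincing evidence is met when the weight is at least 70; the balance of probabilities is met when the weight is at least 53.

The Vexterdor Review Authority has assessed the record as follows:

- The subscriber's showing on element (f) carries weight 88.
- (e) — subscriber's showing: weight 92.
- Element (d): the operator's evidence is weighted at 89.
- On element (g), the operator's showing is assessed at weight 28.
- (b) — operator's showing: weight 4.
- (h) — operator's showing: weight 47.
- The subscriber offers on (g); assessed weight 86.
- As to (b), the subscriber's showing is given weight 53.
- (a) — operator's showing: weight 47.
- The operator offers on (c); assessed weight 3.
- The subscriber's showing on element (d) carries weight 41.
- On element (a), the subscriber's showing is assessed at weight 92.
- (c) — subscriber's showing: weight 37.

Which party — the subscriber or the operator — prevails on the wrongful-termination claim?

operator

At Stage 1 the subscriber must meet the balance of probabilities (weight is at least 53): on (a) the weight is 92 less the opposing 47 gives net 45, which does not reach 53, so (a) does not meet the standard; on (b) the weight is 53 less the opposing 4 gives net 49, < 53, so (b) does not meet the standard.
  The subscriber does not carry Stage 1.
The analysis ends at Stage 1; the operator prevails.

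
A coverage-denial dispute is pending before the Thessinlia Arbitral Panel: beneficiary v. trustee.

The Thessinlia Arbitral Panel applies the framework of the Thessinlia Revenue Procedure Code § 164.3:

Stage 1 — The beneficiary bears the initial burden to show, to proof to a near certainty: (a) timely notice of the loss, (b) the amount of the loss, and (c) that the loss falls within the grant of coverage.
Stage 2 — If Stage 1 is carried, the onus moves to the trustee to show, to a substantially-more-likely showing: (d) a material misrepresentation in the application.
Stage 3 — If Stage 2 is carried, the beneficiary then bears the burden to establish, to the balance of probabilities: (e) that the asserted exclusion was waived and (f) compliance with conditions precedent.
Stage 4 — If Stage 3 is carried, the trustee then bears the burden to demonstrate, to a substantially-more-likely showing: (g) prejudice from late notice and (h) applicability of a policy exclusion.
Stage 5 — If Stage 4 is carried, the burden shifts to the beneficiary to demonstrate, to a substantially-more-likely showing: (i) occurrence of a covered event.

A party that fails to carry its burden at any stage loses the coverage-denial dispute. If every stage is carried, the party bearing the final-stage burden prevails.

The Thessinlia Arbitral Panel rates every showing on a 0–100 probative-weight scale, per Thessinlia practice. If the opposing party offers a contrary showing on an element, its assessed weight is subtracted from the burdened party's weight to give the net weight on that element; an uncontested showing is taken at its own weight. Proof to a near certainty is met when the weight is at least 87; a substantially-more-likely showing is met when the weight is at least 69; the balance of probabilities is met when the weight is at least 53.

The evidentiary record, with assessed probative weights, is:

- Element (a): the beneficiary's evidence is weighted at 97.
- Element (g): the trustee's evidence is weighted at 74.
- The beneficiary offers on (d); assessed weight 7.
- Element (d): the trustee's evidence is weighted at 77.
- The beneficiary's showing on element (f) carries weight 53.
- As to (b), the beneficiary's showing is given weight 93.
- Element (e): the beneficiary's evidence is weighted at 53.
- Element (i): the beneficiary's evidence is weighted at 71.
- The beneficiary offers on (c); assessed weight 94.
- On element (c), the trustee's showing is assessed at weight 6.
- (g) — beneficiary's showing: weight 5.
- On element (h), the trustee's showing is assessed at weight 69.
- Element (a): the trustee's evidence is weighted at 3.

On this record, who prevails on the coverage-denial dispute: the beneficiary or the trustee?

beneficiary

At Stage 1 the beneficiary must meet proof to a near certainty (weight is at least 87): on (a) the weight is 97 less the opposing 3 gives net 94, which does reach 87, so (a) meets the standard; on (b) the weight is 93, ≥ 87, so (b) meets the standard; on (c) the weight is 94 less the opposing 6 gives net 88, which does reach 87, so (c) meets the standard.
  The beneficiary carries Stage 1; the trustee now bears the burden.
At Stage 2 the trustee must meet a substantially-more-likely showing (weight is at least 69): on (d) the weight is 77 less the opposing 7 gives net 70, ≥ 69, so (d) meets the standard.
  Stage 2 carried; the burden shifts to the beneficiary.
At Stage 3 the beneficiary must meet the balance of probabilities (weight is at least 53): on (e) the weight is 53, ≥ 53, so (e) meets the standard; on (f) the weight is 53, which does reach 53, so (f) meets the standard.
  The beneficiary carries Stage 3; the trustee now bears the burden.
At Stage 4 the trustee must meet a substantially-more-likely showing (weight is at least 69): on (g) the weight is 74 less the opposing 5 gives net 69, ≥ 69, so (g) meets the standard; on (h) the weight is 69, ≥ 69, so (h) meets the standard.
  The trustee carries Stage 4; the beneficiary now bears the burden.
At Stage 5 the beneficiary must meet a substantially-more-likely showing (weight is at least 69): on (i) the weight is 71, ≥ 69, so (i) meets the standard.
  Stage 5 carried; the final stage is satisfied.
With every stage satisfied, the beneficiary prevails.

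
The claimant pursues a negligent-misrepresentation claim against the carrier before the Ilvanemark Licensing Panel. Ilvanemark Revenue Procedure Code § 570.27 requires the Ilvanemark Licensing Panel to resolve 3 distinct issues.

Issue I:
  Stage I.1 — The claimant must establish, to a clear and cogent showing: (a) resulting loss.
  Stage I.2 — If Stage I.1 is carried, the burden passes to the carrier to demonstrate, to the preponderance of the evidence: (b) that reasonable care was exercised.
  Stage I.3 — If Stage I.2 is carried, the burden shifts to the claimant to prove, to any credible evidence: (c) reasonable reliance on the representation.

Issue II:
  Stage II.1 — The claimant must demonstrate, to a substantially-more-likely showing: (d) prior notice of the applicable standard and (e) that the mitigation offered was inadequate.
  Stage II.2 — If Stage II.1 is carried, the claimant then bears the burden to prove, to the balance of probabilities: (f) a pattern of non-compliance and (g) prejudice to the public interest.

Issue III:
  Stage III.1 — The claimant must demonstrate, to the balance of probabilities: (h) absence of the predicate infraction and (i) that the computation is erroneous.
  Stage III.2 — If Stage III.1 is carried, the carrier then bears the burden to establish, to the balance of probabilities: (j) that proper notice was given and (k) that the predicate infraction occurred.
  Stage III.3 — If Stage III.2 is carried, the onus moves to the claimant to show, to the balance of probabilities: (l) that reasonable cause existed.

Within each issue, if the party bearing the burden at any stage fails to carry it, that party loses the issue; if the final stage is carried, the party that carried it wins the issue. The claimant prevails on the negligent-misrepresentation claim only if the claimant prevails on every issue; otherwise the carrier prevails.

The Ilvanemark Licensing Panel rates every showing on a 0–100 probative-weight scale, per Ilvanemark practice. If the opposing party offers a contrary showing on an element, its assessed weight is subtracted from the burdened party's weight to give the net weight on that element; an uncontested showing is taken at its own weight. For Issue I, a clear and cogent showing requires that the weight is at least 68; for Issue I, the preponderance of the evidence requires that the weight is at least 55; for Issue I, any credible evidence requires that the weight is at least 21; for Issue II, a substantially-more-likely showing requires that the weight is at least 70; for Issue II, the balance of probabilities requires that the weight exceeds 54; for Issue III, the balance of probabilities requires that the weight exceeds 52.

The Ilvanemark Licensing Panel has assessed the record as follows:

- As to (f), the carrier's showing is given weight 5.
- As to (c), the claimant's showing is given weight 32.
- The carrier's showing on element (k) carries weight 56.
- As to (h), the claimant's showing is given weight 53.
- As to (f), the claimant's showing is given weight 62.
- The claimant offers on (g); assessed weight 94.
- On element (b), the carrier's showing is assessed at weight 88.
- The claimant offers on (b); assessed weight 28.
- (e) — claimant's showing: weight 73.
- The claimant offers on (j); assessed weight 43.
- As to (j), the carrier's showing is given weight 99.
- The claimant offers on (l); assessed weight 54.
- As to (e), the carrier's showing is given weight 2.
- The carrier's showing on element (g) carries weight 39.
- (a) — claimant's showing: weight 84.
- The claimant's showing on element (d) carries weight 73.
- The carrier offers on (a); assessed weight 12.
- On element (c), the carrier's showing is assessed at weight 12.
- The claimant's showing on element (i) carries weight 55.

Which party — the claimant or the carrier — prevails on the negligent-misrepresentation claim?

— Issue I —
Stage I.1 — burden on claimant; standard: a clear and cogent showing (weight is at least 68).
    (a): 84 − 12 = 72 ≥ 68 [met]
  Stage I.1 is satisfied; the onus moves to the carrier.
Stage I.2 — burden on carrier; standard: the preponderance of the evidence (weight is at least 55).
    (b): 88 − 28 = 60 ≥ 55 [met]
  Stage I.2 is satisfied; the onus moves to the claimant.
Stage I.3 — burden on claimant; standard: any credible evidence (weight is at least 21).
    (c): 32 − 12 = 20 < 21 [not met]
  Not every element is met, so the claimant fails to carry Stage I.3.
The analysis ends at Stage I.3; the carrier prevails on this issue.
— Issue II —
Stage II.1 — burden on claimant; standard: a substantially-more-likely showing (weight is at least 70).
    (d): 73 ≥ 70 [met]
    (e): 73 − 2 = 71 ≥ 70 [met]
  All elements met. The claimant retains the burden for Stage II.2.
Stage II.2 — burden on claimant; standard: the balance of probabilities (weight exceeds 54).
    (f): 62 − 5 = 57 > 54 [met]
    (g): 94 − 39 = 55 > 54 [met]
  Stage II.2 carried; the final stage is satisfied.
Every stage carried; the claimant prevails on this issue.
— Issue III —
At Stage III.1 the claimant must meet the balance of probabilities (weight exceeds 52): on (h) the weight is 53, which does exceed 52, so (h) meets the standard; on (i) the weight is 55, > 52, so (i) meets the standard.
  All elements met. The burden passes to the carrier.
At Stage III.2 the carrier must meet the balance of probabilities (weight exceeds 52): on (j) the weight is 99 less the opposing 43 gives net 56, which does exceed 52, so (j) meets the standard; on (k) the weight is 56, which does exceed 52, so (k) meets the standard.
  All elements met. The burden passes to the claimant.
At Stage III.3 the claimant must meet the balance of probabilities (weight exceeds 52): on (l) the weight is 54, which does exceed 52, so (l) meets the standard.
  Stage III.3 carried; the final stage is satisfied.
Every stage carried; the claimant prevails on this issue.
Per-issue: Issue I → carrier; Issue II → claimant; Issue III → claimant. The claimant must prevail on every issue; overall, the carrier prevails.

carrier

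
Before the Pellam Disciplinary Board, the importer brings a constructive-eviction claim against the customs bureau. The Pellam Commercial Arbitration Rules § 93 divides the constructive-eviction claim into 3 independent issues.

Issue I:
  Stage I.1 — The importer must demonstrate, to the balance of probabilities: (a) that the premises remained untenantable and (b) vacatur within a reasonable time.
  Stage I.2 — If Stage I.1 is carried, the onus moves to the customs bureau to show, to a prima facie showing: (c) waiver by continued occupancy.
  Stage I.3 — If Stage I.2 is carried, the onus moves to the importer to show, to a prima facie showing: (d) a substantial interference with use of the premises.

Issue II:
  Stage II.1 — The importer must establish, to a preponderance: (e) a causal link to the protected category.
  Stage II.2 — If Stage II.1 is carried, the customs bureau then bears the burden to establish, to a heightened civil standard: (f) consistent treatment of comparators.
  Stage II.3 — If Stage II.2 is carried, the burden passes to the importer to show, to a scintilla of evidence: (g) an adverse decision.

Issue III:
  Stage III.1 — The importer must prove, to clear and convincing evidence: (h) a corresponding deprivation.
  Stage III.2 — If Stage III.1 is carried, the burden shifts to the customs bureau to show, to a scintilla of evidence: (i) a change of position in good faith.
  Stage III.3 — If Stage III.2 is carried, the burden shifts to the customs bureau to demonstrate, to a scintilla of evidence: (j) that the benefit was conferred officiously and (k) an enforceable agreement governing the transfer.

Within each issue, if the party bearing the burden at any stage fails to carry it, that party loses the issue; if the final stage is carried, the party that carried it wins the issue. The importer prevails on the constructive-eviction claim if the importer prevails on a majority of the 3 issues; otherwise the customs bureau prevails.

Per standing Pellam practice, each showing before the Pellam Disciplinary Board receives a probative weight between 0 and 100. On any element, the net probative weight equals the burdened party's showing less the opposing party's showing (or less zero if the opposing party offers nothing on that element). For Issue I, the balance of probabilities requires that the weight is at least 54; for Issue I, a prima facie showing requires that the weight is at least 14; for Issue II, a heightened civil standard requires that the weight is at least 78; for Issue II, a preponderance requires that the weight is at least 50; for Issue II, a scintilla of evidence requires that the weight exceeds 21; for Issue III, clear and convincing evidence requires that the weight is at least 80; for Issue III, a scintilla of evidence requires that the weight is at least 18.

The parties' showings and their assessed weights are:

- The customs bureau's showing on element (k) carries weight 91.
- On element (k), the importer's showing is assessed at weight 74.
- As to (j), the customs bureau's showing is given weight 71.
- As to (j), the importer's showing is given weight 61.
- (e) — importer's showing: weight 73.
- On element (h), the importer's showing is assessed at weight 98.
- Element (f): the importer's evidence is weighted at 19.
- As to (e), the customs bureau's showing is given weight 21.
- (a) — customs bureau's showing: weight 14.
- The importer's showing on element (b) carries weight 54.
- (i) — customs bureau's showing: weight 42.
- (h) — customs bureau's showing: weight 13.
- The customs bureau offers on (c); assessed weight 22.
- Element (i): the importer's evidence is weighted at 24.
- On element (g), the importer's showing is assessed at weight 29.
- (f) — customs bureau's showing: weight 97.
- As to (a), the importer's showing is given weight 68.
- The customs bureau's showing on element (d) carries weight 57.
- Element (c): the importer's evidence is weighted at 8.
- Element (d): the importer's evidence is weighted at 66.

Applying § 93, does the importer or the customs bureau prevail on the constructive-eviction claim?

— Issue I —
Stage I.1 — burden on importer; standard: the balance of probabilities (weight is at least 54).
    (a): 68 − 14 = 54 ≥ 54 [met]
    (b): 54 ≥ 54 [met]
  All elements met. The burden passes to the customs bureau.
Stage I.2 — burden on customs bureau; standard: a prima facie showing (weight is at least 14).
    (c): 22 − 8 = 14 ≥ 14 [met]
  The customs bureau carries Stage I.2; the importer now bears the burden.
Stage I.3 — burden on importer; standard: a prima facie showing (weight is at least 14).
    (d): 66 − 57 = 9 < 14 [not met]
  The importer does not carry Stage I.3.
The analysis ends at Stage I.3; the customs bureau prevails on this issue.
— Issue II —
Stage II.1 — burden on importer; standard: a preponderance (weight is at least 50).
    (e): 73 − 21 = 52 ≥ 50 [met]
  The importer carries Stage II.1; the customs bureau now bears the burden.
Stage II.2 — burden on customs bureau; standard: a heightened civil standard (weight is at least 78).
    (f): 97 − 19 = 78 ≥ 78 [met]
  All elements met. The burden passes to the importer.
Stage II.3 — burden on importer; standard: a scintilla of evidence (weight exceeds 21).
    (g): 29 > 21 [met]
  The importer carries the last stage.
With every stage satisfied, the importer prevails on this issue.
— Issue III —
Stage III.1 (importer, clear and convincing evidence, weight is at least 80): (h) net 98−13=85 ≥ 80 — meets.
  Stage III.1 carried; the burden shifts to the customs bureau.
Stage III.2 (customs bureau, a scintilla of evidence, weight is at least 18): (i) net 42−24=18 ≥ 18 — meets.
  Stage III.2 is satisfied; the customs bureau continues to bear the burden.
Stage III.3 (customs bureau, a scintilla of evidence, weight is at least 18): (j) net 71−61=10 < 18 — fails; (k) net 91−74=17 < 18 — fails.
  Not every element is met, so the customs bureau fails to carry Stage III.3.
So the importer prevails on this issue.
Per-issue: Issue I → customs bureau; Issue II → importer; Issue III → importer. The importer must prevail on a majority of issues; overall, the importer prevails.

importer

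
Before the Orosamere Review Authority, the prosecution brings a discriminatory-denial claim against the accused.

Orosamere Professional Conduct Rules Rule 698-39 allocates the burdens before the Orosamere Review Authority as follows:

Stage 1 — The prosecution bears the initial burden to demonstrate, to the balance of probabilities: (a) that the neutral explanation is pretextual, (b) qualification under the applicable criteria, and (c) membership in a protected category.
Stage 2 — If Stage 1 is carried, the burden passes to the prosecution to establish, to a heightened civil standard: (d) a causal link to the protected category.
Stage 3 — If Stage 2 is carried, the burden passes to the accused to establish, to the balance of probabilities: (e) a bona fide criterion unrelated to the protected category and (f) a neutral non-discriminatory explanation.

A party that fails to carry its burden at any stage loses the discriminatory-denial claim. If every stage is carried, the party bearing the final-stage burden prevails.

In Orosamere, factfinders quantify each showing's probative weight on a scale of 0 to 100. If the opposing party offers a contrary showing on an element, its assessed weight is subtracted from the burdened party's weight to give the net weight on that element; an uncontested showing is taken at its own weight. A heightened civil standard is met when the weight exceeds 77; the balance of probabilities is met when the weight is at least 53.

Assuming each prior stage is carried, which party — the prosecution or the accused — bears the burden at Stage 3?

accused

Stage 3's rule assigns the burden to the accused (to the balance of probabilities).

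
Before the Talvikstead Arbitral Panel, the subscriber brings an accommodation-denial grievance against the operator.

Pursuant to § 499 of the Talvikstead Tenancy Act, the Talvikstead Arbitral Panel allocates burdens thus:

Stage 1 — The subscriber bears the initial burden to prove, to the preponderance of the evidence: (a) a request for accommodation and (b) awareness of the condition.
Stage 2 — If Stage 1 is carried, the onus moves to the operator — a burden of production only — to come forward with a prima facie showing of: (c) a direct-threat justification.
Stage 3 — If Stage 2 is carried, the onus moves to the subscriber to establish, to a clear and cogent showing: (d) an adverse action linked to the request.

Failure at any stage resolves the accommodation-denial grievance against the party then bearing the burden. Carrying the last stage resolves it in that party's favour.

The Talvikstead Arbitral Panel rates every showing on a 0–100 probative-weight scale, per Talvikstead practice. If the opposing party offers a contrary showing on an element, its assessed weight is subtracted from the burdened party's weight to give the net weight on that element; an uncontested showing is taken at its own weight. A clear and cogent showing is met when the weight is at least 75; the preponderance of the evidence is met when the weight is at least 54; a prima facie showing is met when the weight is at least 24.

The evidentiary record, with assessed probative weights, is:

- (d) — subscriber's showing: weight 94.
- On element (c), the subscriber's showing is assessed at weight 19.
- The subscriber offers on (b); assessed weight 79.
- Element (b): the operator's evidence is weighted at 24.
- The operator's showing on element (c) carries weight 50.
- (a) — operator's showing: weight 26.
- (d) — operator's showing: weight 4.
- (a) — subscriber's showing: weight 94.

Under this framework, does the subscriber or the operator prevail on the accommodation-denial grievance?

Stage 1 — burden on subscriber; standard: the preponderance of the evidence (weight is at least 54).
    (a): 94 − 26 = 68 ≥ 54 [met]
    (b): 79 − 24 = 55 ≥ 54 [met]
  The subscriber carries Stage 1; the operator now bears the burden.
Stage 2 — burden on operator; standard: a prima facie showing (weight is at least 24).
    (c): 50 − 19 = 31 ≥ 24 [met]
  Stage 2 carried; the burden shifts to the subscriber.
Stage 3 — burden on subscriber; standard: a clear and cogent showing (weight is at least 75).
    (d): 94 − 4 = 90 ≥ 75 [met]
  Stage 3 carried; the final stage is satisfied.
Every stage carried; the subscriber prevails.

subscriber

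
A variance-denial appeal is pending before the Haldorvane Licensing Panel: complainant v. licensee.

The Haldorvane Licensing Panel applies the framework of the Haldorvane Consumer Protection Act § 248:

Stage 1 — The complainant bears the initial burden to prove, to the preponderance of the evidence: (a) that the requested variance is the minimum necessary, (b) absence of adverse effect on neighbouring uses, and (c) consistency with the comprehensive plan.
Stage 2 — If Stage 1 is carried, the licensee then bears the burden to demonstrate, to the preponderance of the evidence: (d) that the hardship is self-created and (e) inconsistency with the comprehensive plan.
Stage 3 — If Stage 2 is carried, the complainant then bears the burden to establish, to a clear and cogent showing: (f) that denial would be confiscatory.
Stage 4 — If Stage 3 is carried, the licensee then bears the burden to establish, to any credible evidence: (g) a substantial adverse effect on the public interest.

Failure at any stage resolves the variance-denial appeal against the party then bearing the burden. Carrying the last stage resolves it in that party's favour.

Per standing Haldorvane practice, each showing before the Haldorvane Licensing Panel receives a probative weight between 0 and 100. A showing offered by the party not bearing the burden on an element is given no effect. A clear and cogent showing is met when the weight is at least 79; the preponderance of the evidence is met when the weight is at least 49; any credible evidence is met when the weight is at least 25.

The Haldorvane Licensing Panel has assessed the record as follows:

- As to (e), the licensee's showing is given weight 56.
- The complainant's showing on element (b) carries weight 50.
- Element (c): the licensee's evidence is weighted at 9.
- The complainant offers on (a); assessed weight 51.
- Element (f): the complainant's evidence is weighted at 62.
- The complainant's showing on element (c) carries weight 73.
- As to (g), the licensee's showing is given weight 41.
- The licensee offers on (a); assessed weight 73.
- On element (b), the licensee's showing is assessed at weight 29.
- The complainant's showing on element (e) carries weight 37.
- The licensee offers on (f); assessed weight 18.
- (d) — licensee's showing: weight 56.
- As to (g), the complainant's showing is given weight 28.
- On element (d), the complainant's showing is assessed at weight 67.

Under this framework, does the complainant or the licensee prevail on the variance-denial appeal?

At Stage 1 the complainant must meet the preponderance of the evidence (weight is at least 49): on (a) the weight is 51 (the licensee's 73 is given no effect), which does reach 49, so (a) meets the standard; on (b) the weight is 50 (the licensee's 29 is given no effect), ≥ 49, so (b) meets the standard; on (c) the weight is 73 (the licensee's 9 is given no effect), which does reach 49, so (c) meets the standard.
  Stage 1 is satisfied; the onus moves to the licensee.
At Stage 2 the licensee must meet the preponderance of the evidence (weight is at least 49): on (d) the weight is 56 (the complainant's 67 is given no effect), which does reach 49, so (d) meets the standard; on (e) the weight is 56 (the complainant's 37 is given no effect), ≥ 49, so (e) meets the standard.
  The licensee carries Stage 2; the complainant now bears the burden.
At Stage 3 the complainant must meet a clear and cogent showing (weight is at least 79): on (f) the weight is 62 (the licensee's 18 is given no effect), which does not reach 79, so (f) does not meet the standard.
  Not every element is met, so the complainant fails to carry Stage 3.
The analysis ends at Stage 3; the licensee prevails.

licensee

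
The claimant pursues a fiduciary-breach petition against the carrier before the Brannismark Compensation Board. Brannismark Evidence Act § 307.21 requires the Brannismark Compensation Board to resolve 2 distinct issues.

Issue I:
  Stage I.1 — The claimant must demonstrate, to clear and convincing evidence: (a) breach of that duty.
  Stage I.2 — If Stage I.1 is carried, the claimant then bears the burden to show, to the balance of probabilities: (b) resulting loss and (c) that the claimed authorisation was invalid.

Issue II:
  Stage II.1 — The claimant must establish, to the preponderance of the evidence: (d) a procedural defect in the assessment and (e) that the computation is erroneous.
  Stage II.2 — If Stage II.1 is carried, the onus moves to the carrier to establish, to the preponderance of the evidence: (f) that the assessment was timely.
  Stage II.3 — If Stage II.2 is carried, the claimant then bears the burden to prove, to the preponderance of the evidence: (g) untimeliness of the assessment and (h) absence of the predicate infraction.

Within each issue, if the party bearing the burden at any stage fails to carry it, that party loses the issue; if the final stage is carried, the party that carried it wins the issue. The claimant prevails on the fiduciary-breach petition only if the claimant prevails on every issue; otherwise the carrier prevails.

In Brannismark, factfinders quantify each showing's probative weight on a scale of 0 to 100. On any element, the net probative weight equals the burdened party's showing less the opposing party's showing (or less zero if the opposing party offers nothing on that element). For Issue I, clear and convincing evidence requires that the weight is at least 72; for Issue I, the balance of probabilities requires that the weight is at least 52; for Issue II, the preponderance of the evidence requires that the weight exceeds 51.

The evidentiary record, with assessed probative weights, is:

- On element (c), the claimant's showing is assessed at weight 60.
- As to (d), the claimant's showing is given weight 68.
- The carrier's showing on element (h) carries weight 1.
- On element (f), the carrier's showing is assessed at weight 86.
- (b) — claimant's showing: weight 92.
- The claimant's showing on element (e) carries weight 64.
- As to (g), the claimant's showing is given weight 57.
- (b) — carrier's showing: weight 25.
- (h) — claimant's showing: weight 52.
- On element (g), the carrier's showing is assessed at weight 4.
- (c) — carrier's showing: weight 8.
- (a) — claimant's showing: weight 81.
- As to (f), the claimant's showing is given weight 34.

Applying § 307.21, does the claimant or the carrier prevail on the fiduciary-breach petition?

— Issue I —
Stage I.1 (claimant, clear and convincing evidence, weight is at least 72): (a) 81 ≥ 72 — meets.
  Stage I.1 is satisfied; the claimant continues to bear the burden.
Stage I.2 (claimant, the balance of probabilities, weight is at least 52): (b) net 92−25=67 ≥ 52 — meets; (c) net 60−8=52 ≥ 52 — meets.
  The claimant carries the last stage.
With every stage satisfied, the claimant prevails on this issue.
— Issue II —
At Stage II.1 the claimant must meet the preponderance of the evidence (weight exceeds 51): on (d) the weight is 68, > 51, so (d) meets the standard; on (e) the weight is 64, which does exceed 51, so (e) meets the standard.
  Stage II.1 carried; the burden shifts to the carrier.
At Stage II.2 the carrier must meet the preponderance of the evidence (weight exceeds 51): on (f) the weight is 86 less the opposing 34 gives net 52, which does exceed 51, so (f) meets the standard.
  Stage II.2 carried; the burden shifts to the claimant.
At Stage II.3 the claimant must meet the preponderance of the evidence (weight exceeds 51): on (g) the weight is 57 less the opposing 4 gives net 53, > 51, so (g) meets the standard; on (h) the weight is 52 less the opposing 1 gives net 51, which does not exceed 51, so (h) does not meet the standard.
  Not every element is met, so the claimant fails to carry Stage II.3.
The analysis ends at Stage II.3; the carrier prevails on this issue.
Per-issue: Issue I → claimant; Issue II → carrier. The claimant must prevail on every issue; overall, the carrier prevails.

carrier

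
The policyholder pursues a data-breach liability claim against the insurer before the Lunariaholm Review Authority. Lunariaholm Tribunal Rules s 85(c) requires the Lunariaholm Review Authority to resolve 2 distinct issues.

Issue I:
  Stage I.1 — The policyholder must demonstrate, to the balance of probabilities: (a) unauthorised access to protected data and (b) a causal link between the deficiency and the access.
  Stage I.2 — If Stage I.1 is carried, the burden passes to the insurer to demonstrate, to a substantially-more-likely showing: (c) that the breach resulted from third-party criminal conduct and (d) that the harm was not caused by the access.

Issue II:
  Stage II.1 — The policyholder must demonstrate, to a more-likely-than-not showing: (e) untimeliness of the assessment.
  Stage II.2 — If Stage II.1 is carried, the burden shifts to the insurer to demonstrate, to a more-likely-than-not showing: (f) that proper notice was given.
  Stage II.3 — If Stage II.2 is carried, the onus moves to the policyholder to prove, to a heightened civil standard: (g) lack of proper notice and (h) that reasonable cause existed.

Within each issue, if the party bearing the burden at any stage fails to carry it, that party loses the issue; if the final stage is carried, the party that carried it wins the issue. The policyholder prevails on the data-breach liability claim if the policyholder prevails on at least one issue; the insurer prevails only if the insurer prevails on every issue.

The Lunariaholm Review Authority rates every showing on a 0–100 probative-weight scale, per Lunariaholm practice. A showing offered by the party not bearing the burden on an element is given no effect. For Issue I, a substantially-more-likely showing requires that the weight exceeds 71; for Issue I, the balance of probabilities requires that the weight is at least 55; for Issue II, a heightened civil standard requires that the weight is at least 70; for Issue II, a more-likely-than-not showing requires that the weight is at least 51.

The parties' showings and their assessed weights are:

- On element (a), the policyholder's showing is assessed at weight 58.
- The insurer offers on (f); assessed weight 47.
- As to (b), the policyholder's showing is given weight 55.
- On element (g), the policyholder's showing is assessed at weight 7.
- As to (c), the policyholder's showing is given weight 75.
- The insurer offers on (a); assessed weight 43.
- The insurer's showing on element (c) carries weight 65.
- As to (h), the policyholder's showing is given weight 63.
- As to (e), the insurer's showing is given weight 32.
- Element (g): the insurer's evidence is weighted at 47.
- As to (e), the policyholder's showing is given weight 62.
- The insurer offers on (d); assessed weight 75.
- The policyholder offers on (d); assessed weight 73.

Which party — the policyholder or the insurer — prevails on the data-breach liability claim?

— Issue I —
Stage I.1 (policyholder, the balance of probabilities, weight is at least 55): (a) 58 (insurer's 43 disregarded) ≥ 55 — meets; (b) 55 ≥ 55 — meets.
  Stage I.1 carried; the burden shifts to the insurer.
Stage I.2 (insurer, a substantially-more-likely showing, weight exceeds 71): (c) 65 (policyholder's 75 disregarded) ≤ 71 — fails; (d) 75 (policyholder's 73 disregarded) > 71 — meets.
  Not every element is met, so the insurer fails to carry Stage I.2.
The policyholder prevails on this issue.
— Issue II —
Stage II.1 — burden on policyholder; standard: a more-likely-than-not showing (weight is at least 51).
    (e): 62 (insurer's 32 disregarded) ≥ 51 [met]
  All elements met. The burden passes to the insurer.
Stage II.2 — burden on insurer; standard: a more-likely-than-not showing (weight is at least 51).
    (f): 47 < 51 [not met]
  Stage II.2 not carried; the insurer fails its burden.
The analysis ends at Stage II.2; the policyholder prevails on this issue.
Per-issue: Issue I → policyholder; Issue II → policyholder. The policyholder must prevail on at least one issue; overall, the policyholder prevails.

policyholder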